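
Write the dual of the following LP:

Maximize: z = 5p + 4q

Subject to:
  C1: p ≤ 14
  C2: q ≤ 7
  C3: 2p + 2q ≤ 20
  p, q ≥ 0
Minimize: z = 14y1 + 7y2 + 20y3

Subject to:
  C1: -y1 - 2y3 ≤ -5
  C2: -y2 - 2y3 ≤ -4
  y1, y2, y3 ≥ 0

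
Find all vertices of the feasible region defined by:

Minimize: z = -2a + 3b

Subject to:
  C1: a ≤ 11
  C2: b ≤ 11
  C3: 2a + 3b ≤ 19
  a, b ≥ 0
Each vertex is the intersection of two constraint boundaries that also satisfies all remaining constraints:
  a = 0 and b = 0 → (0, 0)
  2a + 3b = 19 and b = 0 → (9.5, 0)
  2a + 3b = 19 and a = 0 → (0, 6.333)

Vertices: (0, 0), (9.5, 0), (0, 6.333)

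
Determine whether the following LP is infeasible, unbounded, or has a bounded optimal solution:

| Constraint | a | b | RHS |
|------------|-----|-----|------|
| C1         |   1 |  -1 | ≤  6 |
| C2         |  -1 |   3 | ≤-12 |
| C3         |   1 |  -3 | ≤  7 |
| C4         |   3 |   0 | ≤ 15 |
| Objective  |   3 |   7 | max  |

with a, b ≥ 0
C3 requires a - 3b ≤ 7, while C2 (-a + 3b ≤ -12) is equivalent to a - 3b ≥ 12. Together they would need 12 ≤ a - 3b ≤ 7, which is impossible since 12 > 7. No point satisfies all constraints.

Infeasible — the constraint set is empty.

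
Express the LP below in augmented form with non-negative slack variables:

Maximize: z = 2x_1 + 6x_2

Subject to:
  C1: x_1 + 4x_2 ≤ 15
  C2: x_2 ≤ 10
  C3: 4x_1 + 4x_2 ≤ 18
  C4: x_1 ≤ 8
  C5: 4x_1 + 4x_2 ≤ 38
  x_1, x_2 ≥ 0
max z = 2x_1 + 6x_2

s.t.
  x_1 + 4x_2 + s1 = 15
  x_2 + s2 = 10
  4x_1 + 4x_2 + s3 = 18
  x_1 + s4 = 8
  4x_1 + 4x_2 + s5 = 38
  x_1, x_2, s1, s2, s3, s4, s5 ≥ 0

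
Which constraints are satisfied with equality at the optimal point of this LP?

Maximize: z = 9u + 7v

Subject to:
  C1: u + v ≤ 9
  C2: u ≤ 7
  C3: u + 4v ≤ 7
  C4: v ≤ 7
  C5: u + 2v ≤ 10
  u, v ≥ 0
Optimal: u = 7, v = 0
Binding: C2, C3, v ≥ 0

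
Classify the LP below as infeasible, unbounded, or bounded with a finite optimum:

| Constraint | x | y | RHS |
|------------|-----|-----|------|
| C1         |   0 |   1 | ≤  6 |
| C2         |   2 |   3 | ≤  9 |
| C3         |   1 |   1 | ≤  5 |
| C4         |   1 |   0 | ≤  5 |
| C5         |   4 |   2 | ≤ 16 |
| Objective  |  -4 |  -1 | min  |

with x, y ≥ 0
The point (4, 0) satisfies every constraint, so the LP is feasible; the constraints give x ≤ 5 and y ≤ 6, which with x, y ≥ 0 keep the feasible region inside a bounded box. A feasible, bounded LP attains a finite optimum at a vertex.

Bounded optimum: z* = -16 at (4, 0).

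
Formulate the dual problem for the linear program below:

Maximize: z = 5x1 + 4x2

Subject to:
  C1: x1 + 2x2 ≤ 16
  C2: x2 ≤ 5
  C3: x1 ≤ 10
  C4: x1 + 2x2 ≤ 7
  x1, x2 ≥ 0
Minimize: z = 16y1 + 5y2 + 10y3 + 7y4

Subject to:
  C1: -y1 - y3 - y4 ≤ -5
  C2: -2y1 - y2 - 2y4 ≤ -4
  y1, y2, y3, y4 ≥ 0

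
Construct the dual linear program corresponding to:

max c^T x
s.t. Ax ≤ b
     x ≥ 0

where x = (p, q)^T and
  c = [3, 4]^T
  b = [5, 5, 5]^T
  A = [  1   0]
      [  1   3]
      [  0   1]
Minimize: z = 5y1 + 5y2 + 5y3

Subject to:
  C1: -y1 - y2 ≤ -3
  C2: -3y2 - y3 ≤ -4
  y1, y2, y3 ≥ 0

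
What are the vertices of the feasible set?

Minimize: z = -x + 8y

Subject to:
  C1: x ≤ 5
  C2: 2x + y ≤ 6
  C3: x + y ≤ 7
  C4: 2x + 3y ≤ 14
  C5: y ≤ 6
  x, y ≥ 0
Each vertex is the intersection of two constraint boundaries that also satisfies all remaining constraints:
  x = 0 and y = 0 → (0, 0)
  2x + y = 6 and y = 0 → (3, 0)
  2x + y = 6 and 2x + 3y = 14 → (1, 4)
  2x + 3y = 14 and x = 0 → (0, 4.667)

Vertices: (0, 0), (3, 0), (1, 4), (0, 4.667)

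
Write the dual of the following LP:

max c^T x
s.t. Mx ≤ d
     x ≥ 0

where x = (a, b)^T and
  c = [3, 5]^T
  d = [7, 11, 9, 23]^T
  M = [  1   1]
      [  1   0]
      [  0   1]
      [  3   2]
Minimize: z = 7y1 + 11y2 + 9y3 + 23y4

Subject to:
  C1: -y1 - y2 - 3y4 ≤ -3
  C2: -y1 - y3 - 2y4 ≤ -5
  y1, y2, y3, y4 ≥ 0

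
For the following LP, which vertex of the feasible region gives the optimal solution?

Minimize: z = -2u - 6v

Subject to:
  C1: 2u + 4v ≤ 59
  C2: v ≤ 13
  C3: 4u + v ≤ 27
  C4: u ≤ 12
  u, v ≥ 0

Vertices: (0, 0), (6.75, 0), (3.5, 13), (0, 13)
Evaluating z = -2u - 6v at each vertex:
  (0, 0): z = 0
  (6.75, 0): z = -13.5
  (3.5, 13): z = -85
  (0, 13): z = -78

The smallest value is z = -85, attained at (3.5, 13).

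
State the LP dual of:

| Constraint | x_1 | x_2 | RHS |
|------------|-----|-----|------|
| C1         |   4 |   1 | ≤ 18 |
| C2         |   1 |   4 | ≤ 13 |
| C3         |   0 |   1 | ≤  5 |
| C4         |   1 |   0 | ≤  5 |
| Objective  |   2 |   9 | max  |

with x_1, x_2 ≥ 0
Minimize: z = 18y1 + 13y2 + 5y3 + 5y4

Subject to:
  C1: -4y1 - y2 - y4 ≤ -2
  C2: -y1 - 4y2 - y3 ≤ -9
  y1, y2, y3, y4 ≥ 0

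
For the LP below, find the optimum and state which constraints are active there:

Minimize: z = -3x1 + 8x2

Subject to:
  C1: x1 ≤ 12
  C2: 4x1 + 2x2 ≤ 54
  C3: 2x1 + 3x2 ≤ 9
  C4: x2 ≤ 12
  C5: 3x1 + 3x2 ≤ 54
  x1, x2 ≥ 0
Optimal: x1 = 4.5, x2 = 0
Binding: C3, x2 ≥ 0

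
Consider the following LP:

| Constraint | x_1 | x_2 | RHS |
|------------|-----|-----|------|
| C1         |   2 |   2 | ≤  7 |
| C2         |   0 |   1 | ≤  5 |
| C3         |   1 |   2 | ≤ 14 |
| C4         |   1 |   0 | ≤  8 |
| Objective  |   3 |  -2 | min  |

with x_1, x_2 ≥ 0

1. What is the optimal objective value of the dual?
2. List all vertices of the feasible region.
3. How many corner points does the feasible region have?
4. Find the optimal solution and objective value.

1. -7 (by strong duality, equal to the primal optimum)
2. (0, 0), (3.5, 0), (0, 3.5)
3. 3
4. x_1 = 0, x_2 = 3.5, z = -7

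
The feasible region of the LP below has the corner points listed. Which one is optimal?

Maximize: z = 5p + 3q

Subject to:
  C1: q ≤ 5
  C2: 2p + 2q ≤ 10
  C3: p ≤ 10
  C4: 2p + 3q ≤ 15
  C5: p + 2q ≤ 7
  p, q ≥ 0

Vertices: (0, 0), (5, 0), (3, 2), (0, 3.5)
Evaluating z = 5p + 3q at each vertex:
  (0, 0): z = 0
  (5, 0): z = 25
  (3, 2): z = 21
  (0, 3.5): z = 10.5

The largest value is z = 25, attained at (5, 0).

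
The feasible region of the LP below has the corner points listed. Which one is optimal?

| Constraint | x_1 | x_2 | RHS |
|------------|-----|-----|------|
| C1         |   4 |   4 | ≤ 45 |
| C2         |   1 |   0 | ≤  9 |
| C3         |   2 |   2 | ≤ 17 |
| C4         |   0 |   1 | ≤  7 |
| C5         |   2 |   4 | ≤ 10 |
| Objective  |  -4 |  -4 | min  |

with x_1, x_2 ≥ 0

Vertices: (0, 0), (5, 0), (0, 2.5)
(5, 0) with z = -20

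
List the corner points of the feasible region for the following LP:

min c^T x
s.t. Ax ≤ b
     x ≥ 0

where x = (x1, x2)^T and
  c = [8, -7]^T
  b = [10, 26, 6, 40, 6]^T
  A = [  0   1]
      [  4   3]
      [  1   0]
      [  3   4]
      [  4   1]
Each vertex is the intersection of two constraint boundaries that also satisfies all remaining constraints:
  x1 = 0 and x2 = 0 → (0, 0)
  4x1 + x2 = 6 and x2 = 0 → (1.5, 0)
  4x1 + x2 = 6 and x1 = 0 → (0, 6)

Vertices: (0, 0), (1.5, 0), (0, 6)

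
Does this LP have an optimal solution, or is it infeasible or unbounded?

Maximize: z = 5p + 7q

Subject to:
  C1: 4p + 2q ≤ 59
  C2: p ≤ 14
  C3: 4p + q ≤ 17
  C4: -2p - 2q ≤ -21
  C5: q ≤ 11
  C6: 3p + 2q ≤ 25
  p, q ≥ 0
The point (1, 11) satisfies every constraint, so the LP is feasible; the constraints give p ≤ 14 and q ≤ 11, which with p, q ≥ 0 keep the feasible region inside a bounded box. A feasible, bounded LP attains a finite optimum at a vertex.

Evaluating z = 5p + 7q at each vertex:
  (2.167, 8.333): z = 69.17
  (1.8, 9.8): z = 77.6
  (1, 11): z = 82
  (0, 11): z = 77
  (0, 10.5): z = 73.5

Bounded optimum: z* = 82 at (1, 11).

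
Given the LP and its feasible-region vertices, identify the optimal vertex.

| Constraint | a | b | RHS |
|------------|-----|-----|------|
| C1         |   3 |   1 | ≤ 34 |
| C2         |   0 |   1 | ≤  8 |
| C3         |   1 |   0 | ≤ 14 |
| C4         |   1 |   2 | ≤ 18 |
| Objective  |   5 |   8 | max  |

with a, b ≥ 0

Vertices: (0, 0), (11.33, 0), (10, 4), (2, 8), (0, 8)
(10, 4) with z = 82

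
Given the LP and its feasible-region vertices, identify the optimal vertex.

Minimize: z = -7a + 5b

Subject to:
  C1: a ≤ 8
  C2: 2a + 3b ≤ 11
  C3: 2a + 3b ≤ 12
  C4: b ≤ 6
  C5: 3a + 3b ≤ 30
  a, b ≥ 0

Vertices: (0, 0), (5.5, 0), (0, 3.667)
Evaluating z = -7a + 5b at each vertex:
  (0, 0): z = 0
  (5.5, 0): z = -38.5
  (0, 3.667): z = 18.33

The smallest value is z = -38.5, attained at (5.5, 0).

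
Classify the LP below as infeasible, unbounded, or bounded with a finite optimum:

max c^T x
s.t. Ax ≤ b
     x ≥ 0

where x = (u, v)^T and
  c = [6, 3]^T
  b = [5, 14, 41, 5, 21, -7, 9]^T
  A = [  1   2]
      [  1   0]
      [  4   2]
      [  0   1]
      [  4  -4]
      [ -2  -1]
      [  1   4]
The point (5, 0) satisfies every constraint, so the LP is feasible; the constraints give u ≤ 14 and v ≤ 5, which with u, v ≥ 0 keep the feasible region inside a bounded box. A feasible, bounded LP attains a finite optimum at a vertex.

Evaluating z = 6u + 3v at each vertex:
  (3.5, 0): z = 21
  (5, 0): z = 30
  (3, 1): z = 21

Feasible with finite optimum z* = 30 at (5, 0).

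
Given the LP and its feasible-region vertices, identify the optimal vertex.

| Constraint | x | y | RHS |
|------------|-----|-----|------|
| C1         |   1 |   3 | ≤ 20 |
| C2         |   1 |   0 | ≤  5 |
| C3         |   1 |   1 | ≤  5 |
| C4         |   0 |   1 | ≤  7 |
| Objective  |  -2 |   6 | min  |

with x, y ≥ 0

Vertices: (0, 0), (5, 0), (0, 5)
Evaluating z = -2x + 6y at each vertex:
  (0, 0): z = 0
  (5, 0): z = -10
  (0, 5): z = 30

The smallest value is z = -10, attained at (5, 0).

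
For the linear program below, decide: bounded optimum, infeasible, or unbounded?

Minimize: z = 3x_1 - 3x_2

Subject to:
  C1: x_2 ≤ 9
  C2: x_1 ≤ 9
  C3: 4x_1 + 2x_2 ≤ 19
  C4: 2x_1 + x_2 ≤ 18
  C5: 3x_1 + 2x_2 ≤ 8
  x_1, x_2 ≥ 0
The point (0, 4) satisfies every constraint, so the LP is feasible; the constraints give x_1 ≤ 9 and x_2 ≤ 9, which with x_1, x_2 ≥ 0 keep the feasible region inside a bounded box. A feasible, bounded LP attains a finite optimum at a vertex.

The LP has an optimal solution: (0, 4) with z = -12.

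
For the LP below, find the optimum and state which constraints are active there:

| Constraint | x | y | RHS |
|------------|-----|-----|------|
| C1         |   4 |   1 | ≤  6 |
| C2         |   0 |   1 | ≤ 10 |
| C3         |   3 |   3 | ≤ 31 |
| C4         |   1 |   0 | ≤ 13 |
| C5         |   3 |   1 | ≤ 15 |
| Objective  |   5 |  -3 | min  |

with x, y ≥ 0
Optimal: x = 0, y = 6
Binding: C1, x ≥ 0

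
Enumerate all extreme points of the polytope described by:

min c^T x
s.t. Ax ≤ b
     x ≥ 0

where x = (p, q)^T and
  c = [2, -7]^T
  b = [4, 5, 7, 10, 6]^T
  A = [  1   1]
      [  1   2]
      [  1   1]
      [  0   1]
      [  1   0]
Each vertex is the intersection of two constraint boundaries that also satisfies all remaining constraints:
  p = 0 and q = 0 → (0, 0)
  p + q = 4 and q = 0 → (4, 0)
  p + q = 4 and p + 2q = 5 → (3, 1)
  p + 2q = 5 and p = 0 → (0, 2.5)

Vertices: (0, 0), (4, 0), (3, 1), (0, 2.5)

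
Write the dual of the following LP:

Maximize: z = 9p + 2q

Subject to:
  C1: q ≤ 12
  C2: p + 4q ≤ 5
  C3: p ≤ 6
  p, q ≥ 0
Minimize: z = 12y1 + 5y2 + 6y3

Subject to:
  C1: -y2 - y3 ≤ -9
  C2: -y1 - 4y2 ≤ -2
  y1, y2, y3 ≥ 0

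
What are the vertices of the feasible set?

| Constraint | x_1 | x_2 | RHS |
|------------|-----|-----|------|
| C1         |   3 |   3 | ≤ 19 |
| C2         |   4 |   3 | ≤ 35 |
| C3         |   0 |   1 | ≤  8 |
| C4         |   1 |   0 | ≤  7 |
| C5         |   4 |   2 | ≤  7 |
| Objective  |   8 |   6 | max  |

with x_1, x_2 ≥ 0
Each vertex is the intersection of two constraint boundaries that also satisfies all remaining constraints:
  x_1 = 0 and x_2 = 0 → (0, 0)
  4x_1 + 2x_2 = 7 and x_2 = 0 → (1.75, 0)
  4x_1 + 2x_2 = 7 and x_1 = 0 → (0, 3.5)

Vertices: (0, 0), (1.75, 0), (0, 3.5)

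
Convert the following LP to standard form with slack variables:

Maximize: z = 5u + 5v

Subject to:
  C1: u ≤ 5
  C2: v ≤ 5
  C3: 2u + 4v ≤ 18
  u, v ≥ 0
max z = 5u + 5v

s.t.
  u + s1 = 5
  v + s2 = 5
  2u + 4v + s3 = 18
  u, v, s1, s2, s3 ≥ 0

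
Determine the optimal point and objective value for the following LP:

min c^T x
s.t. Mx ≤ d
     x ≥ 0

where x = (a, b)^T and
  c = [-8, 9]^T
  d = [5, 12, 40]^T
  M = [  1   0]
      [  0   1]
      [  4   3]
a = 5, b = 0, z = -40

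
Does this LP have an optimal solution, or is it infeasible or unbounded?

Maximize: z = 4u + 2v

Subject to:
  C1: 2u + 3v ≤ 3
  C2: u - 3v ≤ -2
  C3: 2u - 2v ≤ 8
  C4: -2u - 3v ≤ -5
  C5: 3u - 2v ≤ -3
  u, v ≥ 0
C1 requires 2u + 3v ≤ 3, while C4 (-2u - 3v ≤ -5) is equivalent to 2u + 3v ≥ 5. Together they would need 5 ≤ 2u + 3v ≤ 3, which is impossible since 5 > 3. No point satisfies all constraints.

The feasible region is empty; the LP is infeasible.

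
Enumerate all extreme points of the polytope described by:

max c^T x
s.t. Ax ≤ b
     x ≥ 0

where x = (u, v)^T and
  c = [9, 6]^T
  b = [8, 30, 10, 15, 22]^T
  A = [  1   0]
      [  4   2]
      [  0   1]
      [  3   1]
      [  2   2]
Each vertex is the intersection of two constraint boundaries that also satisfies all remaining constraints:
  u = 0 and v = 0 → (0, 0)
  3u + v = 15 and v = 0 → (5, 0)
  3u + v = 15 and 2u + 2v = 22 → (2, 9)
  v = 10 and 2u + 2v = 22 → (1, 10)
  v = 10 and u = 0 → (0, 10)

Vertices: (0, 0), (5, 0), (2, 9), (1, 10), (0, 10)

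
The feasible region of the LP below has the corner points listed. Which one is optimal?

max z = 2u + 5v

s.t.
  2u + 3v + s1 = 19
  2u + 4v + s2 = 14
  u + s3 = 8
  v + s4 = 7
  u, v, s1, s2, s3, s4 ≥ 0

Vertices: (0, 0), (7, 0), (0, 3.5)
(0, 3.5) with z = 17.5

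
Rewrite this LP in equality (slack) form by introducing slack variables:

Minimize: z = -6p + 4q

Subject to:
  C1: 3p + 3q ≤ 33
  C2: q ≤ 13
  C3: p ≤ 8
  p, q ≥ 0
min z = -6p + 4q

s.t.
  3p + 3q + s1 = 33
  q + s2 = 13
  p + s3 = 8
  p, q, s1, s2, s3 ≥ 0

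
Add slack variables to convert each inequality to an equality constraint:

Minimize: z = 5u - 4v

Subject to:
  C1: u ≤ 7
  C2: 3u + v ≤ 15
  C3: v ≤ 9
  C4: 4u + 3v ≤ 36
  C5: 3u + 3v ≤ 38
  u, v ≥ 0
min z = 5u - 4v

s.t.
  u + s1 = 7
  3u + v + s2 = 15
  v + s3 = 9
  4u + 3v + s4 = 36
  3u + 3v + s5 = 38
  u, v, s1, s2, s3, s4, s5 ≥ 0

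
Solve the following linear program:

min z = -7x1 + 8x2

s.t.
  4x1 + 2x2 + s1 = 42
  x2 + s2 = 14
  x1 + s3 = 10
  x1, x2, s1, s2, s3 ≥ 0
Each vertex is the intersection of two constraint boundaries that also satisfies all remaining constraints:
  x1 = 0 and x2 = 0 → (0, 0)
  x1 = 10 and x2 = 0 → (10, 0)
  4x1 + 2x2 = 42 and x1 = 10 → (10, 1)
  4x1 + 2x2 = 42 and x2 = 14 → (3.5, 14)
  x2 = 14 and x1 = 0 → (0, 14)

Evaluating z = -7x1 + 8x2 at each vertex:
  (0, 0): z = 0
  (10, 0): z = -70
  (10, 1): z = -62
  (3.5, 14): z = 87.5
  (0, 14): z = 112

The minimum is at (10, 0) with z = -70.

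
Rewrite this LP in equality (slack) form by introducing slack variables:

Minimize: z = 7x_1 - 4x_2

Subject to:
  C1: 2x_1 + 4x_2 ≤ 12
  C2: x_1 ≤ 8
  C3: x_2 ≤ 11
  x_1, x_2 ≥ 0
min z = 7x_1 - 4x_2

s.t.
  2x_1 + 4x_2 + s1 = 12
  x_1 + s2 = 8
  x_2 + s3 = 11
  x_1, x_2, s1, s2, s3 ≥ 0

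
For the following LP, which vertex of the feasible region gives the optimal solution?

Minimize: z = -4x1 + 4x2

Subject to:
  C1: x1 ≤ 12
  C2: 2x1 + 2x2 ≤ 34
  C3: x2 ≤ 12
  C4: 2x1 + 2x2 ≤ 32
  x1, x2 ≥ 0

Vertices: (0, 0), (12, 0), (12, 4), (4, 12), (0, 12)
(12, 0) with z = -48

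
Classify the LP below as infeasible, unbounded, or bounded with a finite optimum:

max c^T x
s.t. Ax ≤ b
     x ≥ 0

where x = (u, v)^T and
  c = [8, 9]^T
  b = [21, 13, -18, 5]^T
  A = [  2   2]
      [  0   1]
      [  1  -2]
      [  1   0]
The point (0, 10.5) satisfies every constraint, so the LP is feasible; the constraints give u ≤ 5 and v ≤ 13, which with u, v ≥ 0 keep the feasible region inside a bounded box. A feasible, bounded LP attains a finite optimum at a vertex.

Bounded optimum: z* = 94.5 at (0, 10.5).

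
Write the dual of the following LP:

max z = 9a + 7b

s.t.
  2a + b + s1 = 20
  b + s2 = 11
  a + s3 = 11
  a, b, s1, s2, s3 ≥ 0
Minimize: z = 20y1 + 11y2 + 11y3

Subject to:
  C1: -2y1 - y3 ≤ -9
  C2: -y1 - y2 ≤ -7
  y1, y2, y3 ≥ 0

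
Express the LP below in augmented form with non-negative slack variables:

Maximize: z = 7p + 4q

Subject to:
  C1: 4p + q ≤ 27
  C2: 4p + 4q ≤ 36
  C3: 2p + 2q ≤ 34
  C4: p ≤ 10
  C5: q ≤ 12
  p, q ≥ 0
max z = 7p + 4q

s.t.
  4p + q + s1 = 27
  4p + 4q + s2 = 36
  2p + 2q + s3 = 34
  p + s4 = 10
  q + s5 = 12
  p, q, s1, s2, s3, s4, s5 ≥ 0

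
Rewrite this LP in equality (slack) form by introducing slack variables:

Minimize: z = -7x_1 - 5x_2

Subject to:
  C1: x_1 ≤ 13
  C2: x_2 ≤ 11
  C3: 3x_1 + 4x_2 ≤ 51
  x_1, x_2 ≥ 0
min z = -7x_1 - 5x_2

s.t.
  x_1 + s1 = 13
  x_2 + s2 = 11
  3x_1 + 4x_2 + s3 = 51
  x_1, x_2, s1, s2, s3 ≥ 0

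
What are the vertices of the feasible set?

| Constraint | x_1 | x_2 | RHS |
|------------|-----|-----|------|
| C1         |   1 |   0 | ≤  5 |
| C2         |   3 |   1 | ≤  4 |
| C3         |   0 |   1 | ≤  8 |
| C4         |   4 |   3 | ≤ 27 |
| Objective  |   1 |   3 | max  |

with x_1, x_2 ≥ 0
Each vertex is the intersection of two constraint boundaries that also satisfies all remaining constraints:
  x_1 = 0 and x_2 = 0 → (0, 0)
  3x_1 + x_2 = 4 and x_2 = 0 → (1.333, 0)
  3x_1 + x_2 = 4 and x_1 = 0 → (0, 4)

Vertices: (0, 0), (1.333, 0), (0, 4)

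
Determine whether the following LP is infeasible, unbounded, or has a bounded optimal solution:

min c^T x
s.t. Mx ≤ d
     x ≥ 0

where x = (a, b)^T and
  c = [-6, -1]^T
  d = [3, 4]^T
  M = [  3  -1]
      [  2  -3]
Feasible point: (0, 0) satisfies every constraint, so the LP is feasible.
Direction d = (0, 1): for each constraint row a, a·d ≤ 0 —
  (3)(0) + (-1)(1) = -1 ≤ 0
  (2)(0) + (-3)(1) = -3 ≤ 0
and d ≥ 0, so (0, 0) + t·d stays feasible for every t ≥ 0. Along this ray z = -6a - b changes by -1 per unit t, so z → −∞.

The LP is unbounded; z can be made arbitrarily small.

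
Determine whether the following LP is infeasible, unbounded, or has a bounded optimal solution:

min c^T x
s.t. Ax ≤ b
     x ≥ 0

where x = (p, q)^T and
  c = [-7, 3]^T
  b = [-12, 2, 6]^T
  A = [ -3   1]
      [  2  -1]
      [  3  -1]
One constraint requires 3p - q ≤ 6, while the constraint -3p + q ≤ -12 is equivalent to 3p - q ≥ 12. Together they would need 12 ≤ 3p - q ≤ 6, which is impossible since 12 > 6. No point satisfies all constraints.

Infeasible: no point satisfies all constraints simultaneously.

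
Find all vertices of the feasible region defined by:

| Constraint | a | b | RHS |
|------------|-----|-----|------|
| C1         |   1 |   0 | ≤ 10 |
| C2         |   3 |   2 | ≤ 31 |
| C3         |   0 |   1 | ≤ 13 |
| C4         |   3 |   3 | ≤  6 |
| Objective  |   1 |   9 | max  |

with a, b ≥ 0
Each vertex is the intersection of two constraint boundaries that also satisfies all remaining constraints:
  a = 0 and b = 0 → (0, 0)
  3a + 3b = 6 and b = 0 → (2, 0)
  3a + 3b = 6 and a = 0 → (0, 2)

Vertices: (0, 0), (2, 0), (0, 2)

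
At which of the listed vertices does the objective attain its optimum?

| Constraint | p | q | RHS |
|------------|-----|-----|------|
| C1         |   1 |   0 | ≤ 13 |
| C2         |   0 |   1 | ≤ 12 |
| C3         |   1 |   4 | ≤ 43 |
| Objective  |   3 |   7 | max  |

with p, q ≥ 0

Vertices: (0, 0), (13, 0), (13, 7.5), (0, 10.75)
(13, 7.5) with z = 91.5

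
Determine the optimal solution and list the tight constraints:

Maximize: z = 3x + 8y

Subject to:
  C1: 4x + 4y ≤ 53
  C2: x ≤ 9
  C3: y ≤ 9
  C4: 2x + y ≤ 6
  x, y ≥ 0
Optimal: x = 0, y = 6
Slack at optimum:
  C1: slack = 29
  C2: slack = 9
  C3: slack = 3
  C4: slack = 0 (binding)
  x ≥ 0: x = 0 (binding)
  y ≥ 0: y = 6
Binding constraints: C4, x ≥ 0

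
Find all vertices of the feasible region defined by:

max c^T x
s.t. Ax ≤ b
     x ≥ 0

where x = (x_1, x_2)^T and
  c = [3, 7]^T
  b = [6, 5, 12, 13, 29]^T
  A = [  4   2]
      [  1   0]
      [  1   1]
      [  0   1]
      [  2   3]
Each vertex is the intersection of two constraint boundaries that also satisfies all remaining constraints:
  x_1 = 0 and x_2 = 0 → (0, 0)
  4x_1 + 2x_2 = 6 and x_2 = 0 → (1.5, 0)
  4x_1 + 2x_2 = 6 and x_1 = 0 → (0, 3)

Vertices: (0, 0), (1.5, 0), (0, 3)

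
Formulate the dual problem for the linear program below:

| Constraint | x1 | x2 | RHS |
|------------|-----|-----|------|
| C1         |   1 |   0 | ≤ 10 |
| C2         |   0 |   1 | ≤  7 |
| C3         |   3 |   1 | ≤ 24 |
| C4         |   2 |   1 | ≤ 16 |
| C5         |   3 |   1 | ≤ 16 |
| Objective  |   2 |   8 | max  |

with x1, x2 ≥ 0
Minimize: z = 10y1 + 7y2 + 24y3 + 16y4 + 16y5

Subject to:
  C1: -y1 - 3y3 - 2y4 - 3y5 ≤ -2
  C2: -y2 - y3 - y4 - y5 ≤ -8
  y1, y2, y3, y4, y5 ≥ 0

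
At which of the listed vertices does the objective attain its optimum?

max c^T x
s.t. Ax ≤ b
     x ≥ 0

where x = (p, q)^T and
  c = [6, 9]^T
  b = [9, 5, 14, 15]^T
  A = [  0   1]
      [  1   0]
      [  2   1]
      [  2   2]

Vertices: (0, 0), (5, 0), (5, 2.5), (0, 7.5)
Evaluating z = 6p + 9q at each vertex:
  (0, 0): z = 0
  (5, 0): z = 30
  (5, 2.5): z = 52.5
  (0, 7.5): z = 67.5

The largest value is z = 67.5, attained at (0, 7.5).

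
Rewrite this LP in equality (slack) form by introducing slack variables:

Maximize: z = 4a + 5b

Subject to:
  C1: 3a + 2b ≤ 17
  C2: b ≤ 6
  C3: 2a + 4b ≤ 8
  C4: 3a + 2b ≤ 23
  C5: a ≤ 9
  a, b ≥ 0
max z = 4a + 5b

s.t.
  3a + 2b + s1 = 17
  b + s2 = 6
  2a + 4b + s3 = 8
  3a + 2b + s4 = 23
  a + s5 = 9
  a, b, s1, s2, s3, s4, s5 ≥ 0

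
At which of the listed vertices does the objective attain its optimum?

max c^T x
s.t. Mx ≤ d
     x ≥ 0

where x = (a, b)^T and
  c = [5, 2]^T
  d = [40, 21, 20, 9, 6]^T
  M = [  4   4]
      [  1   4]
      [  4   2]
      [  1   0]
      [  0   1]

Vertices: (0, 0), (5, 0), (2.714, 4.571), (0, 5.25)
Evaluating z = 5a + 2b at each vertex:
  (0, 0): z = 0
  (5, 0): z = 25
  (2.714, 4.571): z = 22.71
  (0, 5.25): z = 10.5

The largest value is z = 25, attained at (5, 0).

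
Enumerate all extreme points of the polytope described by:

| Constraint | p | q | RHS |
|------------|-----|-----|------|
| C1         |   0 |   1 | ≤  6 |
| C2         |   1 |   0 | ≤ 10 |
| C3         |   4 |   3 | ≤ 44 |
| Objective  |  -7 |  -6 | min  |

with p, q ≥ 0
Each vertex is the intersection of two constraint boundaries that also satisfies all remaining constraints:
  p = 0 and q = 0 → (0, 0)
  p = 10 and q = 0 → (10, 0)
  p = 10 and 4p + 3q = 44 → (10, 1.333)
  q = 6 and 4p + 3q = 44 → (6.5, 6)
  q = 6 and p = 0 → (0, 6)

Vertices: (0, 0), (10, 0), (10, 1.333), (6.5, 6), (0, 6)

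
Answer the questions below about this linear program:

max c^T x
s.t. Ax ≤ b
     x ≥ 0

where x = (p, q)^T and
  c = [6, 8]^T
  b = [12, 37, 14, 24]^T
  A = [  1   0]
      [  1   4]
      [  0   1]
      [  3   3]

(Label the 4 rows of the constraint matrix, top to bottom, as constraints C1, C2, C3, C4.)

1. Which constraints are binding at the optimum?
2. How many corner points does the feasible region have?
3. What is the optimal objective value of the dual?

1. C4, p ≥ 0
2. 3
3. 64 (by strong duality, equal to the primal optimum)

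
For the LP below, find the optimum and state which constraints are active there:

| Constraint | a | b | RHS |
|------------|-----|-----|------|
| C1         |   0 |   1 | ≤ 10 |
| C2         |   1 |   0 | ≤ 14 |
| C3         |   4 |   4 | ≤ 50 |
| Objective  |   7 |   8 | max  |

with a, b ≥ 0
Optimal: a = 2.5, b = 10
Slack at optimum:
  C1: slack = 0 (binding)
  C2: slack = 11.5
  C3: slack = 0 (binding)
  a ≥ 0: a = 2.5
  b ≥ 0: b = 10
Binding constraints: C1, C3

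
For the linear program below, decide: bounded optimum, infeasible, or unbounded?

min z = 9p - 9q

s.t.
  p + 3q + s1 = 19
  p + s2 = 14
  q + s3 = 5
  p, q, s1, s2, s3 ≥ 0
The point (0, 5) satisfies every constraint, so the LP is feasible; the constraints give p ≤ 14 and q ≤ 5, which with p, q ≥ 0 keep the feasible region inside a bounded box. A feasible, bounded LP attains a finite optimum at a vertex.

Evaluating z = 9p - 9q at each vertex:
  (0, 0): z = 0
  (14, 0): z = 126
  (14, 1.667): z = 111
  (4, 5): z = -9
  (0, 5): z = -45

Bounded optimum: z* = -45 at (0, 5).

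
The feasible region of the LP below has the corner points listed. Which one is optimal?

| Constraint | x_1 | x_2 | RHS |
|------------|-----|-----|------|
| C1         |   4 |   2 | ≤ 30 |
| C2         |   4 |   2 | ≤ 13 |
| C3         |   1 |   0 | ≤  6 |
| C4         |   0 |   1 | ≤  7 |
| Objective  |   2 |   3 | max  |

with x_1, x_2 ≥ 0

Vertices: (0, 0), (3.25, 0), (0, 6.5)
Evaluating z = 2x_1 + 3x_2 at each vertex:
  (0, 0): z = 0
  (3.25, 0): z = 6.5
  (0, 6.5): z = 19.5

The largest value is z = 19.5, attained at (0, 6.5).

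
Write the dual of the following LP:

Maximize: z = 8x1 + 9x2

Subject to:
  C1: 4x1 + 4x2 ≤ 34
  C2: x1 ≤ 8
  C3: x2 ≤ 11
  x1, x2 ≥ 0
Minimize: z = 34y1 + 8y2 + 11y3

Subject to:
  C1: -4y1 - y2 ≤ -8
  C2: -4y1 - y3 ≤ -9
  y1, y2, y3 ≥ 0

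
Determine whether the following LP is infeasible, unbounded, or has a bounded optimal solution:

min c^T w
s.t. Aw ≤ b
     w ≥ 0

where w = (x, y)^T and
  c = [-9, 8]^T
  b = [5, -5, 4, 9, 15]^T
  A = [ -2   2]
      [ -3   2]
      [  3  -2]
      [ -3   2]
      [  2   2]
One constraint requires 3x - 2y ≤ 4, while the constraint -3x + 2y ≤ -5 is equivalent to 3x - 2y ≥ 5. Together they would need 5 ≤ 3x - 2y ≤ 4, which is impossible since 5 > 4. No point satisfies all constraints.

Infeasible: no point satisfies all constraints simultaneously.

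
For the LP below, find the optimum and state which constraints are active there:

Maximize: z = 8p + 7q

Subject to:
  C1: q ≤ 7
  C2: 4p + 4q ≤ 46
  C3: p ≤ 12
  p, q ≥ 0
Optimal: p = 11.5, q = 0
Binding: C2, q ≥ 0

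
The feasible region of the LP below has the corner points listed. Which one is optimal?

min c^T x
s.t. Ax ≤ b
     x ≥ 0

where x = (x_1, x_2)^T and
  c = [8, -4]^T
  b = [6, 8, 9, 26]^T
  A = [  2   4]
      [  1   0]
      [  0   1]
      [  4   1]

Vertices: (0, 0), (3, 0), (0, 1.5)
(0, 1.5) with z = -6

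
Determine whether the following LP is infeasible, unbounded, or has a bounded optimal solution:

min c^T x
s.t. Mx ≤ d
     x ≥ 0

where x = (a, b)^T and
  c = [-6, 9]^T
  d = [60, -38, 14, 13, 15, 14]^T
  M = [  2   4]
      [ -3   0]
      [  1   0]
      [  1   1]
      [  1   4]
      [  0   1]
The point (13, 0) satisfies every constraint, so the LP is feasible; the constraints give a ≤ 14 and b ≤ 14, which with a, b ≥ 0 keep the feasible region inside a bounded box. A feasible, bounded LP attains a finite optimum at a vertex.

Feasible with finite optimum z* = -78 at (13, 0).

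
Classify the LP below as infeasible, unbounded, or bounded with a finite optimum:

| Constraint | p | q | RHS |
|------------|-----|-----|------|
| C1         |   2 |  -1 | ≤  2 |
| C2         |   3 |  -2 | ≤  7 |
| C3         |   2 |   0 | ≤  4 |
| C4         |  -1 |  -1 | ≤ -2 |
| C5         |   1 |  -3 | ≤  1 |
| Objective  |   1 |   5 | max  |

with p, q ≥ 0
Feasible point: (0, 2) satisfies every constraint, so the LP is feasible.
Direction d = (0, 1): for each constraint row a, a·d ≤ 0 —
  (2)(0) + (-1)(1) = -1 ≤ 0
  (3)(0) + (-2)(1) = -2 ≤ 0
  (2)(0) + (0)(1) = 0 ≤ 0
  (-1)(0) + (-1)(1) = -1 ≤ 0
  (1)(0) + (-3)(1) = -3 ≤ 0
and d ≥ 0, so (0, 2) + t·d stays feasible for every t ≥ 0. Along this ray z = p + 5q changes by 5 per unit t, so z → +∞.

Unbounded: there is a feasible ray along which z → +∞.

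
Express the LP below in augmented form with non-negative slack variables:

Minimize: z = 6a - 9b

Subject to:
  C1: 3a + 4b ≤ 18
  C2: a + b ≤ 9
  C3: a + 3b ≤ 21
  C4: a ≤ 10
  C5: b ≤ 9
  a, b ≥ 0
min z = 6a - 9b

s.t.
  3a + 4b + s1 = 18
  a + b + s2 = 9
  a + 3b + s3 = 21
  a + s4 = 10
  b + s5 = 9
  a, b, s1, s2, s3, s4, s5 ≥ 0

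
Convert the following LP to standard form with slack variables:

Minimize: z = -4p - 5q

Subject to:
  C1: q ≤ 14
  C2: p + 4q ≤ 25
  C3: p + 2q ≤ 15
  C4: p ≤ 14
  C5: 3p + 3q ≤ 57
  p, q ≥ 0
min z = -4p - 5q

s.t.
  q + s1 = 14
  p + 4q + s2 = 25
  p + 2q + s3 = 15
  p + s4 = 14
  3p + 3q + s5 = 57
  p, q, s1, s2, s3, s4, s5 ≥ 0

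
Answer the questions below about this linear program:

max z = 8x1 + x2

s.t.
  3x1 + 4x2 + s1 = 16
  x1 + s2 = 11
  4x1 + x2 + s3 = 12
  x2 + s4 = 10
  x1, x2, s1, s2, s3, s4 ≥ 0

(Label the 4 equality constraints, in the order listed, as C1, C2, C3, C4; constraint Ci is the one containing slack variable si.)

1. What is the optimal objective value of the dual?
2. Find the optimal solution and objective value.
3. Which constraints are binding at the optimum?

1. 24 (by strong duality, equal to the primal optimum)
2. x1 = 3, x2 = 0, z = 24
3. C3, x2 ≥ 0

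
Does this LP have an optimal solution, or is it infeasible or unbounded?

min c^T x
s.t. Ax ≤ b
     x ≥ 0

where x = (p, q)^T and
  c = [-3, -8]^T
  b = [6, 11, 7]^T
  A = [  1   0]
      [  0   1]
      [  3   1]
The point (0, 7) satisfies every constraint, so the LP is feasible; the constraints give p ≤ 6 and q ≤ 11, which with p, q ≥ 0 keep the feasible region inside a bounded box. A feasible, bounded LP attains a finite optimum at a vertex.

Evaluating z = -3p - 8q at each vertex:
  (0, 0): z = 0
  (2.333, 0): z = -7
  (0, 7): z = -56

The LP has an optimal solution: (0, 7) with z = -56.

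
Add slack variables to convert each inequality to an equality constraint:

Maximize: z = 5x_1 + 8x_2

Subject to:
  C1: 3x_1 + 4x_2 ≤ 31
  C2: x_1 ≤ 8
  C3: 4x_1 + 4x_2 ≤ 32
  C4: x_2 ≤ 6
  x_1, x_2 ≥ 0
max z = 5x_1 + 8x_2

s.t.
  3x_1 + 4x_2 + s1 = 31
  x_1 + s2 = 8
  4x_1 + 4x_2 + s3 = 32
  x_2 + s4 = 6
  x_1, x_2, s1, s2, s3, s4 ≥ 0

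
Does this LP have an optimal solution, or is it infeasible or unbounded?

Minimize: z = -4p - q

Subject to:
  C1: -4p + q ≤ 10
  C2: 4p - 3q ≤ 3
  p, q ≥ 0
Feasible point: (0, 0) satisfies every constraint, so the LP is feasible.
Direction d = (1, 4): for each constraint row a, a·d ≤ 0 —
  (-4)(1) + (1)(4) = 0 ≤ 0
  (4)(1) + (-3)(4) = -8 ≤ 0
and d ≥ 0, so (0, 0) + t·d stays feasible for every t ≥ 0. Along this ray z = -4p - q changes by -8 per unit t, so z → −∞.

Unbounded: there is a feasible ray along which z → −∞.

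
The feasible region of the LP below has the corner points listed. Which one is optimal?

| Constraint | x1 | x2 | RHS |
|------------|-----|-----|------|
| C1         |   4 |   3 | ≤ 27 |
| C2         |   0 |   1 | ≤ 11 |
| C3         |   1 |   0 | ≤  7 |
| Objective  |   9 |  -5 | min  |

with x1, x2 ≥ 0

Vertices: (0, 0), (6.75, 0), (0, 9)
Evaluating z = 9x1 - 5x2 at each vertex:
  (0, 0): z = 0
  (6.75, 0): z = 60.75
  (0, 9): z = -45

The smallest value is z = -45, attained at (0, 9).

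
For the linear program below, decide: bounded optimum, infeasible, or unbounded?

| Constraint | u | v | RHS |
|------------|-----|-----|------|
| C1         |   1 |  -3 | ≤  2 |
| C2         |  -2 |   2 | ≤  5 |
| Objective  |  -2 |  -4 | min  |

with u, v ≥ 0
Feasible point: (0, 0) satisfies every constraint, so the LP is feasible.
Direction d = (1, 1): for each constraint row a, a·d ≤ 0 —
  (1)(1) + (-3)(1) = -2 ≤ 0
  (-2)(1) + (2)(1) = 0 ≤ 0
and d ≥ 0, so (0, 0) + t·d stays feasible for every t ≥ 0. Along this ray z = -2u - 4v changes by -6 per unit t, so z → −∞.

Unbounded: there is a feasible ray along which z → −∞.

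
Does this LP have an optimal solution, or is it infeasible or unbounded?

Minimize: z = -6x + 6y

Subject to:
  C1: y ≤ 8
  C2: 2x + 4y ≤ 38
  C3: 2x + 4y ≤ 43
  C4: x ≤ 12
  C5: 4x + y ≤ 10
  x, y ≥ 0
The point (2.5, 0) satisfies every constraint, so the LP is feasible; the constraints give x ≤ 12 and y ≤ 8, which with x, y ≥ 0 keep the feasible region inside a bounded box. A feasible, bounded LP attains a finite optimum at a vertex.

Feasible with finite optimum z* = -15 at (2.5, 0).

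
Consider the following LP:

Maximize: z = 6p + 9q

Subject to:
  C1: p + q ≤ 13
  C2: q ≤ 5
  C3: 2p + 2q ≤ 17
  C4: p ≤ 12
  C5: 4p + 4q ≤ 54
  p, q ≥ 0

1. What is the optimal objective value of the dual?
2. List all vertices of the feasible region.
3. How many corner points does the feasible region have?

1. 66 (by strong duality, equal to the primal optimum)
2. (0, 0), (8.5, 0), (3.5, 5), (0, 5)
3. 4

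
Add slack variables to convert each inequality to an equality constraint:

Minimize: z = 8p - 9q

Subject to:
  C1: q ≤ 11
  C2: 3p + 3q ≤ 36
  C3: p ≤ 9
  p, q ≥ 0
min z = 8p - 9q

s.t.
  q + s1 = 11
  3p + 3q + s2 = 36
  p + s3 = 9
  p, q, s1, s2, s3 ≥ 0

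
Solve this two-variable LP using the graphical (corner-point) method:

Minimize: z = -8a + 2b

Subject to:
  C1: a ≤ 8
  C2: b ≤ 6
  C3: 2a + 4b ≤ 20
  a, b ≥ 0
Each vertex is the intersection of two constraint boundaries that also satisfies all remaining constraints:
  a = 0 and b = 0 → (0, 0)
  a = 8 and b = 0 → (8, 0)
  a = 8 and 2a + 4b = 20 → (8, 1)
  2a + 4b = 20 and a = 0 → (0, 5)

Evaluating z = -8a + 2b at each vertex:
  (0, 0): z = 0
  (8, 0): z = -64
  (8, 1): z = -62
  (0, 5): z = 10

The minimum is at (8, 0) with z = -64.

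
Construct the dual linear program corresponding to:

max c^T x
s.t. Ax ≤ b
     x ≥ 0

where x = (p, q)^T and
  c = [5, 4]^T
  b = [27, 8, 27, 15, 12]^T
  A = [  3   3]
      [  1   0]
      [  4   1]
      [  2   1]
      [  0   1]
Minimize: z = 27y1 + 8y2 + 27y3 + 15y4 + 12y5

Subject to:
  C1: -3y1 - y2 - 4y3 - 2y4 ≤ -5
  C2: -3y1 - y3 - y4 - y5 ≤ -4
  y1, y2, y3, y4, y5 ≥ 0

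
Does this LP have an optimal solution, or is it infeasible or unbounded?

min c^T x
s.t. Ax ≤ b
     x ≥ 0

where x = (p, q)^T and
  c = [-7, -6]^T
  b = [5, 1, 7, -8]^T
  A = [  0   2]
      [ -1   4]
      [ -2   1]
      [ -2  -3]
Feasible point: (3, 1) satisfies every constraint, so the LP is feasible.
Direction d = (1, 0): for each constraint row a, a·d ≤ 0 —
  (0)(1) + (2)(0) = 0 ≤ 0
  (-1)(1) + (4)(0) = -1 ≤ 0
  (-2)(1) + (1)(0) = -2 ≤ 0
  (-2)(1) + (-3)(0) = -2 ≤ 0
and d ≥ 0, so (3, 1) + t·d stays feasible for every t ≥ 0. Along this ray z = -7p - 6q changes by -7 per unit t, so z → −∞.

Unbounded — the objective can decrease without bound over the feasible region.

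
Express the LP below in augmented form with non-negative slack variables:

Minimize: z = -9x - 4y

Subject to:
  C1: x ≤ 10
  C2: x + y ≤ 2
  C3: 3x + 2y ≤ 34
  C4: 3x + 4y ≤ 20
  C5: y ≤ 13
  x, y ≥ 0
min z = -9x - 4y

s.t.
  x + s1 = 10
  x + y + s2 = 2
  3x + 2y + s3 = 34
  3x + 4y + s4 = 20
  y + s5 = 13
  x, y, s1, s2, s3, s4, s5 ≥ 0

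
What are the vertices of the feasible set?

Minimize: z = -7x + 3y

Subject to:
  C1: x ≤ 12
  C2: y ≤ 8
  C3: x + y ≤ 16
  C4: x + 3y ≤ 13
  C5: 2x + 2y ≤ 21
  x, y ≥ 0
Each vertex is the intersection of two constraint boundaries that also satisfies all remaining constraints:
  x = 0 and y = 0 → (0, 0)
  2x + 2y = 21 and y = 0 → (10.5, 0)
  x + 3y = 13 and 2x + 2y = 21 → (9.25, 1.25)
  x + 3y = 13 and x = 0 → (0, 4.333)

Vertices: (0, 0), (10.5, 0), (9.25, 1.25), (0, 4.333)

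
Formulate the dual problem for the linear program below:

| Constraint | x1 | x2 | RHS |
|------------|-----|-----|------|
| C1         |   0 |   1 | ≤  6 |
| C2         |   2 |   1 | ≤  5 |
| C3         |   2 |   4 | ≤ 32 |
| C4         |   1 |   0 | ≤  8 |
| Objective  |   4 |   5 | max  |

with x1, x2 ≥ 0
Minimize: z = 6y1 + 5y2 + 32y3 + 8y4

Subject to:
  C1: -2y2 - 2y3 - y4 ≤ -4
  C2: -y1 - y2 - 4y3 ≤ -5
  y1, y2, y3, y4 ≥ 0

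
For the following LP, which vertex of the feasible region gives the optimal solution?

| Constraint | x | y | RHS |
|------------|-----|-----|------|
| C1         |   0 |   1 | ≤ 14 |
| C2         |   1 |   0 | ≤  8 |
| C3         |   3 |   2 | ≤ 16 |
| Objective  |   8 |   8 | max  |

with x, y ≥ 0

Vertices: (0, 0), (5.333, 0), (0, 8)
Evaluating z = 8x + 8y at each vertex:
  (0, 0): z = 0
  (5.333, 0): z = 42.67
  (0, 8): z = 64

The largest value is z = 64, attained at (0, 8).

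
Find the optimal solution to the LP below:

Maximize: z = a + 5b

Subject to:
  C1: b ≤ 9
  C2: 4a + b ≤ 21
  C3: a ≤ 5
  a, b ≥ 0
Each vertex is the intersection of two constraint boundaries that also satisfies all remaining constraints:
  a = 0 and b = 0 → (0, 0)
  a = 5 and b = 0 → (5, 0)
  4a + b = 21 and a = 5 → (5, 1)
  b = 9 and 4a + b = 21 → (3, 9)
  b = 9 and a = 0 → (0, 9)

Evaluating z = a + 5b at each vertex:
  (0, 0): z = 0
  (5, 0): z = 5
  (5, 1): z = 10
  (3, 9): z = 48
  (0, 9): z = 45

The maximum is at (3, 9) with z = 48.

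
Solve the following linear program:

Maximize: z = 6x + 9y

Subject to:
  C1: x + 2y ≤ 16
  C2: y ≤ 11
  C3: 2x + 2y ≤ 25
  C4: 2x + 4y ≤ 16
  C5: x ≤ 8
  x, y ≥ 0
Each vertex is the intersection of two constraint boundaries that also satisfies all remaining constraints:
  x = 0 and y = 0 → (0, 0)
  2x + 4y = 16 and x = 8 → (8, 0)
  2x + 4y = 16 and x = 0 → (0, 4)

Evaluating z = 6x + 9y at each vertex:
  (0, 0): z = 0
  (8, 0): z = 48
  (0, 4): z = 36

The maximum is at (8, 0) with z = 48.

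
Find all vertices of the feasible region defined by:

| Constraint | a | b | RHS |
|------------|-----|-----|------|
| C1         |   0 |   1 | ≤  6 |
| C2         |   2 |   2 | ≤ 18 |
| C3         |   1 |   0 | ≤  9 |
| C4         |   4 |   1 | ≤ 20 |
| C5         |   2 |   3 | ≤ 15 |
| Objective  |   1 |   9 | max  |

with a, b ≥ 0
Each vertex is the intersection of two constraint boundaries that also satisfies all remaining constraints:
  a = 0 and b = 0 → (0, 0)
  4a + b = 20 and b = 0 → (5, 0)
  4a + b = 20 and 2a + 3b = 15 → (4.5, 2)
  2a + 3b = 15 and a = 0 → (0, 5)

Vertices: (0, 0), (5, 0), (4.5, 2), (0, 5)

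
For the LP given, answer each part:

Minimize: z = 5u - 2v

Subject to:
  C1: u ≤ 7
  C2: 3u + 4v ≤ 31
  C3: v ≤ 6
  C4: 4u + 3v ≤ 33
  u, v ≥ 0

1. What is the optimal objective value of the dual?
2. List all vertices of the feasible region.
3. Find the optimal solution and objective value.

1. -12 (by strong duality, equal to the primal optimum)
2. (0, 0), (7, 0), (7, 1.667), (5.571, 3.571), (2.333, 6), (0, 6)
3. u = 0, v = 6, z = -12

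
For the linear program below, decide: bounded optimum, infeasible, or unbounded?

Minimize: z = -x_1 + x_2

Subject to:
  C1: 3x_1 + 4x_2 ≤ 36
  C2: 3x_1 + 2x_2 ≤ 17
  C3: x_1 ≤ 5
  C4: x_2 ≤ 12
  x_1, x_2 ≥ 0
The point (5, 0) satisfies every constraint, so the LP is feasible; the constraints give x_1 ≤ 5 and x_2 ≤ 12, which with x_1, x_2 ≥ 0 keep the feasible region inside a bounded box. A feasible, bounded LP attains a finite optimum at a vertex.

Feasible with finite optimum z* = -5 at (5, 0).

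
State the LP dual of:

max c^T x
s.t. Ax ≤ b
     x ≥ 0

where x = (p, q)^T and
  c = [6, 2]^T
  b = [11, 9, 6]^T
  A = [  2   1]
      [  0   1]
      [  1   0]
Minimize: z = 11y1 + 9y2 + 6y3

Subject to:
  C1: -2y1 - y3 ≤ -6
  C2: -y1 - y2 ≤ -2
  y1, y2, y3 ≥ 0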